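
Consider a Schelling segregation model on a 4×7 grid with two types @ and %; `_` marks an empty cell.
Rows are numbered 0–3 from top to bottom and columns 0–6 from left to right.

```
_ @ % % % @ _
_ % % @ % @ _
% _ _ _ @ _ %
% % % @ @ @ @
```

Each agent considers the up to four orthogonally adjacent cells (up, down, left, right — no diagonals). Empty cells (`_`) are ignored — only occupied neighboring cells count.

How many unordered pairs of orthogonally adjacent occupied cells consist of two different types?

Scan each occupied cell's neighbors to the right and below so each pair is counted once.
Row 0: @(0,1)–%(0,2)≠ @(0,1)–%(1,1)≠ %(0,2)–%(0,3)= %(0,2)–%(1,2)= %(0,3)–%(0,4)= %(0,3)–@(1,3)≠ %(0,4)–@(0,5)≠ %(0,4)–%(1,4)= @(0,5)–@(1,5)=  → 4/9 unlike.
Row 1: %(1,1)–%(1,2)= %(1,2)–@(1,3)≠ @(1,3)–%(1,4)≠ %(1,4)–@(1,5)≠ %(1,4)–@(2,4)≠  → 4/5 unlike.
Row 2: %(2,0)–%(3,0)= @(2,4)–@(3,4)= %(2,6)–@(3,6)≠  → 1/3 unlike.
Row 3: %(3,0)–%(3,1)= %(3,1)–%(3,2)= %(3,2)–@(3,3)≠ @(3,3)–@(3,4)= @(3,4)–@(3,5)= @(3,5)–@(3,6)=  → 1/6 unlike.
Total adjacent occupied pairs: 23; unlike-type pairs: 10.

10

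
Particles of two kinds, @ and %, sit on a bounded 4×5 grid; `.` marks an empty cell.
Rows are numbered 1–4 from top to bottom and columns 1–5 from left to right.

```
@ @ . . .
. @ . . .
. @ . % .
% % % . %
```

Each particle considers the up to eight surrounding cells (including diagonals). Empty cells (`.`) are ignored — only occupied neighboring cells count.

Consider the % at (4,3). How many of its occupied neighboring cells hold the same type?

Occupied neighbors of (4,3): (3,2)=@, (3,4)=%, (4,2)=%.
Same type (%): 2 of 3.

2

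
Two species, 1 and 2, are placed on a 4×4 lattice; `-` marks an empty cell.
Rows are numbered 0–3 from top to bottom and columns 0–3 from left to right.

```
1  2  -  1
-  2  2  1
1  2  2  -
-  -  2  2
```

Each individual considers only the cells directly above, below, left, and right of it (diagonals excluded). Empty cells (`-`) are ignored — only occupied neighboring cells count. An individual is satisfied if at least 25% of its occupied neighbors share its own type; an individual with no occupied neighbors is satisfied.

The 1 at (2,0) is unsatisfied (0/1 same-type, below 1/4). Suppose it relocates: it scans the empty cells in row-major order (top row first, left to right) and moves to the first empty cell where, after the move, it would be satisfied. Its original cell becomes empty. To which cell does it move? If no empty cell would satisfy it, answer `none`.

(0,2)

Vacating (2,0). Empty cells in order:
  (0,2): 1/3 same-type → satisfied — stop here.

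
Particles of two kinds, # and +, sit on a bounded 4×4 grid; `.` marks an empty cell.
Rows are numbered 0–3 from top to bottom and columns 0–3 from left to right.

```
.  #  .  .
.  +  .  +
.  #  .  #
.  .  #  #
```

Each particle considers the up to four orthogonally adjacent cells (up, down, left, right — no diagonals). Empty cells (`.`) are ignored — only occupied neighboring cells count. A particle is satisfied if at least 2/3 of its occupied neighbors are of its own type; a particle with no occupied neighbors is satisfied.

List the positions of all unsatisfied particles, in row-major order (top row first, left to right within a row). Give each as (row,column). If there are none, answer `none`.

Row 0: (0,1)# 0/1 ✗
Row 1: (1,1)+ 0/2 ✗ · (1,3)+ 0/1 ✗
Row 2: (2,1)# 0/1 ✗ · (2,3)# 1/2 ✗
Row 3: (3,2)# 1/1 ✓ · (3,3)# 2/2 ✓

(0,1), (1,1), (1,3), (2,1), (2,3)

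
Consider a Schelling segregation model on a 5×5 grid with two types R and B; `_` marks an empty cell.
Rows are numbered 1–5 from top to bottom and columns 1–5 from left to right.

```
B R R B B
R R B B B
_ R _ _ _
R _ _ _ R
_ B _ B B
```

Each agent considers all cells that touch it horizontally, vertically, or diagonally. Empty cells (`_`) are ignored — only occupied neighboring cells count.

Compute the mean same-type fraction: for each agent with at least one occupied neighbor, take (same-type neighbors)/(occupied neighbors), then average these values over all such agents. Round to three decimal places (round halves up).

(1,1)B 0/3
(1,2)R 3/5
(1,3)R 2/5
(1,4)B 4/5
(1,5)B 3/3
(2,1)R 3/4
(2,2)R 4/6
(2,3)B 2/6
(2,4)B 4/5
(2,5)B 3/3
(3,2)R 3/4
(4,1)R 1/2
(4,5)R 0/2
(5,2)B 0/1
(5,4)B 1/2
(5,5)B 1/2
Sum over 16 agents: 0/3 + 3/5 + 2/5 + 4/5 + 3/3 + 3/4 + 4/6 + 2/6 + 4/5 + 3/3 + 3/4 + 1/2 + 0/2 + 0/1 + 1/2 + 1/2 = 43/5; mean = 43/5 ÷ 16 = 43/80 = 0.5375 → 0.538.

0.538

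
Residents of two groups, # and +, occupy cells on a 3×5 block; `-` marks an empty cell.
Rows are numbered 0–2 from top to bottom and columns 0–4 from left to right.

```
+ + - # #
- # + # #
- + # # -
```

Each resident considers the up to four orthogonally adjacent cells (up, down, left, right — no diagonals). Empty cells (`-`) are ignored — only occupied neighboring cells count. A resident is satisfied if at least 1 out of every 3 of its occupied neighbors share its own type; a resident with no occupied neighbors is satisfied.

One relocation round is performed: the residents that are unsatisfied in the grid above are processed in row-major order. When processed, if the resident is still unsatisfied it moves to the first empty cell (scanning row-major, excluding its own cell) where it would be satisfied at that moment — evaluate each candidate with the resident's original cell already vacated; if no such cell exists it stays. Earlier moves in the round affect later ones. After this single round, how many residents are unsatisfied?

Initially unsatisfied (in order): (1,1), (1,2), (2,1).
  (1,1) → (0,2).
  (1,2) → (1,0).
  (2,1) → (1,1).
Resulting grid:
+ + # # #
+ + - # #
- - # # -
All satisfied now.

0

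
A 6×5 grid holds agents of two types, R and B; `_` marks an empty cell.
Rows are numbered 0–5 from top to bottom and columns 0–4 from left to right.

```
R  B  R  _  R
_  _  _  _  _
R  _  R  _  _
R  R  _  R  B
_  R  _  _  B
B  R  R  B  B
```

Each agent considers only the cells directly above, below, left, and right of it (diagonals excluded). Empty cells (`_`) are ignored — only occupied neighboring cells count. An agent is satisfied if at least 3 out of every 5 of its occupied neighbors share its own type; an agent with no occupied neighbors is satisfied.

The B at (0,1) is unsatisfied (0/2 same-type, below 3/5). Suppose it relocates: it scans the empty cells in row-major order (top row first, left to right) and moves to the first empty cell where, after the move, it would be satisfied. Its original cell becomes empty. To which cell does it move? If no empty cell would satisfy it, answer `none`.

Vacating (0,1). Empty cells in order:
  (0,3): 0/2 same-type → still unsatisfied.
  (1,0): 0/2 same-type → still unsatisfied.
  (1,1): 0/0 same-type → satisfied — stop here.

(1,1)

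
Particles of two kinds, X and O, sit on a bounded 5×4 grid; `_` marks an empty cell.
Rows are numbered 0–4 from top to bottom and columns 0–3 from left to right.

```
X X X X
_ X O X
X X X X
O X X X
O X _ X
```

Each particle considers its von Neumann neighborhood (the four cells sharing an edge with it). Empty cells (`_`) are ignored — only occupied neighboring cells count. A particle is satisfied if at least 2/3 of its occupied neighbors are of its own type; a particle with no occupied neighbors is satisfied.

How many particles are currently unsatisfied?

5

(0,0)X 1/1 satisfied
(0,1)X 3/3 satisfied
(0,2)X 2/3 satisfied
(0,3)X 2/2 satisfied
(1,1)X 2/3 satisfied
(1,2)O 0/4 not
(1,3)X 2/3 satisfied
(2,0)X 1/2 not
(2,1)X 4/4 satisfied
(2,2)X 3/4 satisfied
(2,3)X 3/3 satisfied
(3,0)O 1/3 not
(3,1)X 3/4 satisfied
(3,2)X 3/3 satisfied
(3,3)X 3/3 satisfied
(4,0)O 1/2 not
(4,1)X 1/2 not
(4,3)X 1/1 satisfied
Unsatisfied: (1,2), (2,0), (3,0), (4,0), (4,1) — 5 in total.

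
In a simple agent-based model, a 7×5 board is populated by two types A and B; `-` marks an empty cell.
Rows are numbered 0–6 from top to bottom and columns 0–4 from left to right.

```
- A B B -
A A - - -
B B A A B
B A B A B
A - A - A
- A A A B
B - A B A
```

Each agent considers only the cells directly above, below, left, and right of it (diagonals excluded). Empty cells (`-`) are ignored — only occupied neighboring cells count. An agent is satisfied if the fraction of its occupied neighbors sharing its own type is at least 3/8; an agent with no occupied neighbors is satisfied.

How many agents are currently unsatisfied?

13

Row 0: (0,1)A 1/2 ok · (0,2)B 1/2 ok · (0,3)B 1/1 ok
Row 1: (1,0)A 1/2 ok · (1,1)A 2/3 ok
Row 2: (2,0)B 2/3 ok · (2,1)B 1/4 unhappy · (2,2)A 1/3 unhappy · (2,3)A 2/3 ok · (2,4)B 1/2 ok
Row 3: (3,0)B 1/3 unhappy · (3,1)A 0/3 unhappy · (3,2)B 0/4 unhappy · (3,3)A 1/3 unhappy · (3,4)B 1/3 unhappy
Row 4: (4,0)A 0/1 unhappy · (4,2)A 1/2 ok · (4,4)A 0/2 unhappy
Row 5: (5,1)A 1/1 ok · (5,2)A 4/4 ok · (5,3)A 1/3 unhappy · (5,4)B 0/3 unhappy
Row 6: (6,0)B 0/0 ok · (6,2)A 1/2 ok · (6,3)B 0/3 unhappy · (6,4)A 0/2 unhappy
Unsatisfied: (2,1), (2,2), (3,0), (3,1), (3,2), (3,3), (3,4), (4,0), (4,4), (5,3), (5,4), (6,3), (6,4) — 13 in total.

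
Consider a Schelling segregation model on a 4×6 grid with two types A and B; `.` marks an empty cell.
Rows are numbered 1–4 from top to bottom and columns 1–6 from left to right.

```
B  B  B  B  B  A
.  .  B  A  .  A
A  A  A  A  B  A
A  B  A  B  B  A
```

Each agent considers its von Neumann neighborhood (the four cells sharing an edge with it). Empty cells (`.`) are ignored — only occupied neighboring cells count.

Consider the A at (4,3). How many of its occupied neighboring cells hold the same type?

1

Occupied neighbors of (4,3): (3,3)=A, (4,2)=B, (4,4)=B.
Same type (A): 1 of 3.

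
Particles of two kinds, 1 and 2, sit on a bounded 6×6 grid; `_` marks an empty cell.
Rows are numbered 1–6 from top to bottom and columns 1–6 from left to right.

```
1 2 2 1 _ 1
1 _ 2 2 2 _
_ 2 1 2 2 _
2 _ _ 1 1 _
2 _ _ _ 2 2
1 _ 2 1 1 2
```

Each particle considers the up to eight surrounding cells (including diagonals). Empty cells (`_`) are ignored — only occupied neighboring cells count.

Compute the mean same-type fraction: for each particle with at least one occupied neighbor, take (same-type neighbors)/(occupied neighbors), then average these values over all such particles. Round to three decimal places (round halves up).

0.424

(1,1)1 1/2
(1,2)2 2/4
(1,3)2 3/4
(1,4)1 0/4
(1,6)1 0/1
(2,1)1 1/3
(2,3)2 5/7
(2,4)2 5/7
(2,5)2 3/5
(3,2)2 2/4
(3,3)1 1/5
(3,4)2 4/7
(3,5)2 3/5
(4,1)2 2/2
(4,4)1 2/5
(4,5)1 1/5
(5,1)2 1/2
(5,5)2 2/6
(5,6)2 2/4
(6,1)1 0/1
(6,3)2 0/1
(6,4)1 1/3
(6,5)1 1/4
(6,6)2 2/3
Sum over 24 particles: 1/2 + 2/4 + 3/4 + 0/4 + 0/1 + 1/3 + 5/7 + 5/7 + 3/5 + 2/4 + 1/5 + 4/7 + 3/5 + 2/2 + 2/5 + 1/5 + 1/2 + 2/6 + 2/4 + 0/1 + 0/1 + 1/3 + 1/4 + 2/3 = 61/6; mean = 61/6 ÷ 24 = 61/144 = 0.423611… → 0.424.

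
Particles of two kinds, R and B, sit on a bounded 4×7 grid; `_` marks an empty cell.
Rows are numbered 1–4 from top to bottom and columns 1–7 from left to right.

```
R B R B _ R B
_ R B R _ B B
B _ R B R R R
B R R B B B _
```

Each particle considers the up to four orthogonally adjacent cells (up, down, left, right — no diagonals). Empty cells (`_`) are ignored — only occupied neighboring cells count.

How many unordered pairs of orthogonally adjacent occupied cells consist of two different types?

20

Scan each occupied cell's neighbors to the right and below so each pair is counted once.
Row 1: R(1,1)–B(1,2)≠ B(1,2)–R(1,3)≠ B(1,2)–R(2,2)≠ R(1,3)–B(1,4)≠ R(1,3)–B(2,3)≠ B(1,4)–R(2,4)≠ R(1,6)–B(1,7)≠ R(1,6)–B(2,6)≠ B(1,7)–B(2,7)=  → 8/9 unlike.
Row 2: R(2,2)–B(2,3)≠ B(2,3)–R(2,4)≠ B(2,3)–R(3,3)≠ R(2,4)–B(3,4)≠ B(2,6)–B(2,7)= B(2,6)–R(3,6)≠ B(2,7)–R(3,7)≠  → 6/7 unlike.
Row 3: B(3,1)–B(4,1)= R(3,3)–B(3,4)≠ R(3,3)–R(4,3)= B(3,4)–R(3,5)≠ B(3,4)–B(4,4)= R(3,5)–R(3,6)= R(3,5)–B(4,5)≠ R(3,6)–R(3,7)= R(3,6)–B(4,6)≠  → 4/9 unlike.
Row 4: B(4,1)–R(4,2)≠ R(4,2)–R(4,3)= R(4,3)–B(4,4)≠ B(4,4)–B(4,5)= B(4,5)–B(4,6)=  → 2/5 unlike.
Total adjacent occupied pairs: 30; unlike-type pairs: 20.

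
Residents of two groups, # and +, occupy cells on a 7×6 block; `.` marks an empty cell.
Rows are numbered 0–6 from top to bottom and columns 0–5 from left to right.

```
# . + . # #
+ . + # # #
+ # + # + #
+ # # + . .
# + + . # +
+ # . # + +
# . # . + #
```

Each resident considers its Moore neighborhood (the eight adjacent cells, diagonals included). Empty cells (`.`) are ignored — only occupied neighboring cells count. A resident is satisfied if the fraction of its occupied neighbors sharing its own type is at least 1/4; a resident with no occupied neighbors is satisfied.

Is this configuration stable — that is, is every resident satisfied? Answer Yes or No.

Row 0: (0,0)# 0/1 not · (0,2)+ 1/2 satisfied · (0,4)# 4/4 satisfied · (0,5)# 3/3 satisfied
Row 1: (1,0)+ 1/3 satisfied · (1,2)+ 2/5 satisfied · (1,3)# 3/7 satisfied · (1,4)# 6/7 satisfied · (1,5)# 4/5 satisfied
Row 2: (2,0)+ 2/4 satisfied · (2,1)# 2/7 satisfied · (2,2)+ 2/7 satisfied · (2,3)# 3/7 satisfied · (2,4)+ 1/6 not · (2,5)# 2/3 satisfied
Row 3: (3,0)+ 2/5 satisfied · (3,1)# 3/8 satisfied · (3,2)# 3/7 satisfied · (3,3)+ 3/6 satisfied
Row 4: (4,0)# 2/5 satisfied · (4,1)+ 3/7 satisfied · (4,2)+ 2/6 satisfied · (4,4)# 1/5 not · (4,5)+ 2/3 satisfied
Row 5: (5,0)+ 1/4 satisfied · (5,1)# 3/6 satisfied · (5,3)# 2/5 satisfied · (5,4)+ 3/6 satisfied · (5,5)+ 3/5 satisfied
Row 6: (6,0)# 1/2 satisfied · (6,2)# 2/2 satisfied · (6,4)+ 2/4 satisfied · (6,5)# 0/3 not
For instance (0,0) has only 0/1 same-type neighbors, below 1/4.

No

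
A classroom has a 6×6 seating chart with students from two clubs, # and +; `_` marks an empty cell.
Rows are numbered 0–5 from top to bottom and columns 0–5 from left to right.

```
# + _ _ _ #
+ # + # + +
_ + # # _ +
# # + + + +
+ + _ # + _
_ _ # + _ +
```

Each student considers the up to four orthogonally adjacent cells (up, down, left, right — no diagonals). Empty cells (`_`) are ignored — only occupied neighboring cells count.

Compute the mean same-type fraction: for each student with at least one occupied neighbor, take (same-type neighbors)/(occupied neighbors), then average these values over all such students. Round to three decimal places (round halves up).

(0,0)# 0/2
(0,1)+ 0/2
(0,5)# 0/1
(1,0)+ 0/2
(1,1)# 0/4
(1,2)+ 0/3
(1,3)# 1/3
(1,4)+ 1/2
(1,5)+ 2/3
(2,1)+ 0/3
(2,2)# 1/4
(2,3)# 2/3
(2,5)+ 2/2
(3,0)# 1/2
(3,1)# 1/4
(3,2)+ 1/3
(3,3)+ 2/4
(3,4)+ 3/3
(3,5)+ 2/2
(4,0)+ 1/2
(4,1)+ 1/2
(4,3)# 0/3
(4,4)+ 1/2
(5,2)# 0/1
(5,3)+ 0/2
(5,5)+ — no occupied neighbors
Sum over 25 students: 0/2 + 0/2 + 0/1 + 0/2 + 0/4 + 0/3 + 1/3 + 1/2 + 2/3 + 0/3 + 1/4 + 2/3 + 2/2 + 1/2 + 1/4 + 1/3 + 2/4 + 3/3 + 2/2 + 1/2 + 1/2 + 0/3 + 1/2 + 0/1 + 0/2 = 17/2; mean = 17/2 ÷ 25 = 17/50 = 0.34 → 0.340.

0.340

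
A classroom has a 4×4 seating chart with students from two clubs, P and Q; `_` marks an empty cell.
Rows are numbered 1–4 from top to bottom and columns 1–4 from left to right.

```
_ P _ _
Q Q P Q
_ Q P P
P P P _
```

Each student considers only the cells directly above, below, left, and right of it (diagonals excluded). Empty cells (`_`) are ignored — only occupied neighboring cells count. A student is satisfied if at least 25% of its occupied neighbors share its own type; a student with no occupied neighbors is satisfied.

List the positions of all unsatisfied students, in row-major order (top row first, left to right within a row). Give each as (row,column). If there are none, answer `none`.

(1,2), (2,4)

(1,2)P 0/1 ✗
(2,1)Q 1/1 ✓
(2,2)Q 2/4 ✓
(2,3)P 1/3 ✓
(2,4)Q 0/2 ✗
(3,2)Q 1/3 ✓
(3,3)P 3/4 ✓
(3,4)P 1/2 ✓
(4,1)P 1/1 ✓
(4,2)P 2/3 ✓
(4,3)P 2/2 ✓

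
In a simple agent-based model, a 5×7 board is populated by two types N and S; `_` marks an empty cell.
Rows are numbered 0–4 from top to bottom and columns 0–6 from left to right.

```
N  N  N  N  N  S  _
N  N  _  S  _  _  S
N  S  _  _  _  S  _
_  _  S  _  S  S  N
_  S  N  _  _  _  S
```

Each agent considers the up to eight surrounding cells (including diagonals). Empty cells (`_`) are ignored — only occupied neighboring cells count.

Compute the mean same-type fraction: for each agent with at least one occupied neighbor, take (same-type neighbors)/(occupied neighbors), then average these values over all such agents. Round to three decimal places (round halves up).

0.598

Row 0: (0,0)N 3/3 · (0,1)N 4/4 · (0,2)N 3/4 · (0,3)N 2/3 · (0,4)N 1/3 · (0,5)S 1/2
Row 1: (1,0)N 4/5 · (1,1)N 5/6 · (1,3)S 0/3 · (1,6)S 2/2
Row 2: (2,0)N 2/3 · (2,1)S 1/4 · (2,5)S 3/4
Row 3: (3,2)S 2/3 · (3,4)S 2/2 · (3,5)S 3/4 · (3,6)N 0/3
Row 4: (4,1)S 1/2 · (4,2)N 0/2 · (4,6)S 1/2
Sum over 20 agents: 3/3 + 4/4 + 3/4 + 2/3 + 1/3 + 1/2 + 4/5 + 5/6 + 0/3 + 2/2 + 2/3 + 1/4 + 3/4 + 2/3 + 2/2 + 3/4 + 0/3 + 1/2 + 0/2 + 1/2 = 359/30; mean = 359/30 ÷ 20 = 359/600 = 0.598333… → 0.598.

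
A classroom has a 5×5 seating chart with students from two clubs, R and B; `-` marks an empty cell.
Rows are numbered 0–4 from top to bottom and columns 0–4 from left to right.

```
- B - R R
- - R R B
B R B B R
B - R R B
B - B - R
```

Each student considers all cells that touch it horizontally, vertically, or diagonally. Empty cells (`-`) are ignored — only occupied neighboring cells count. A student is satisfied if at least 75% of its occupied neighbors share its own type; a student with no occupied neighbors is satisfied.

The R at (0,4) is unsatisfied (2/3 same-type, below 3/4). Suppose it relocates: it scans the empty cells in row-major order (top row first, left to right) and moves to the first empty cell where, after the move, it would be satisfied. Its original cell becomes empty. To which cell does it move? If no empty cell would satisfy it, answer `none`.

(0,2)

Vacating (0,4). Empty cells in order:
  (0,0): 0/1 same-type → still unsatisfied.
  (0,2): 3/4 same-type → satisfied — stop here.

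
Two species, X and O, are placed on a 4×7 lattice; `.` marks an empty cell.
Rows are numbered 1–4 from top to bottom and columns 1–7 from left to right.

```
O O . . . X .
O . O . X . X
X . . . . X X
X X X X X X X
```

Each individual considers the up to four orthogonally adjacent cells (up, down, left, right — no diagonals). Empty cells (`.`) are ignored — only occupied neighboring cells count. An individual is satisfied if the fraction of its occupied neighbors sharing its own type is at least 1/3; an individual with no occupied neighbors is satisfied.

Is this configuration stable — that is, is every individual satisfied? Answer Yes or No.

Yes

(1,1)O 2/2 satisfied
(1,2)O 1/1 satisfied
(1,6)X 0/0 satisfied
(2,1)O 1/2 satisfied
(2,3)O 0/0 satisfied
(2,5)X 0/0 satisfied
(2,7)X 1/1 satisfied
(3,1)X 1/2 satisfied
(3,6)X 2/2 satisfied
(3,7)X 3/3 satisfied
(4,1)X 2/2 satisfied
(4,2)X 2/2 satisfied
(4,3)X 2/2 satisfied
(4,4)X 2/2 satisfied
(4,5)X 2/2 satisfied
(4,6)X 3/3 satisfied
(4,7)X 2/2 satisfied
All meet the threshold, so the configuration is stable.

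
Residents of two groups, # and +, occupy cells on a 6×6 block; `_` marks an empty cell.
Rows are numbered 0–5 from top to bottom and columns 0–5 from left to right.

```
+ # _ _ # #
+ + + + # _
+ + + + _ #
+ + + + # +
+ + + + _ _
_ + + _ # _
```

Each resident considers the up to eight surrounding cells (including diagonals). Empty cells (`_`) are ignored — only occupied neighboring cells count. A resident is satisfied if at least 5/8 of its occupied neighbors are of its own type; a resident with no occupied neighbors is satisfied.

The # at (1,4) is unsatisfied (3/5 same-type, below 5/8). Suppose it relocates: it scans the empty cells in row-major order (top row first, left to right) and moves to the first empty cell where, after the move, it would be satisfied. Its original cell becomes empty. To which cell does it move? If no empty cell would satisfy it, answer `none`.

(1,5)

Vacating (1,4). Empty cells in order:
  (0,2): 1/4 same-type → still unsatisfied.
  (0,3): 1/3 same-type → still unsatisfied.
  (1,5): 3/3 same-type → satisfied — stop here.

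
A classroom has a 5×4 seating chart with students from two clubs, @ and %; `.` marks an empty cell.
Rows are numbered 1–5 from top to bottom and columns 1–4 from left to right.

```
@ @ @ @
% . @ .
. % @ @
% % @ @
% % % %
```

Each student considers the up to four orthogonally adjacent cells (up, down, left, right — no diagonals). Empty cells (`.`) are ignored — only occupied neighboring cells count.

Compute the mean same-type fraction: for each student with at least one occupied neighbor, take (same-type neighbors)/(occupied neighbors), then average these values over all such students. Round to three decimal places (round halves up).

0.755

(1,1)@ 1/2
(1,2)@ 2/2
(1,3)@ 3/3
(1,4)@ 1/1
(2,1)% 0/1
(2,3)@ 2/2
(3,2)% 1/2
(3,3)@ 3/4
(3,4)@ 2/2
(4,1)% 2/2
(4,2)% 3/4
(4,3)@ 2/4
(4,4)@ 2/3
(5,1)% 2/2
(5,2)% 3/3
(5,3)% 2/3
(5,4)% 1/2
Sum over 17 students: 1/2 + 2/2 + 3/3 + 1/1 + 0/1 + 2/2 + 1/2 + 3/4 + 2/2 + 2/2 + 3/4 + 2/4 + 2/3 + 2/2 + 3/3 + 2/3 + 1/2 = 77/6; mean = 77/6 ÷ 17 = 77/102 = 0.754901… → 0.755.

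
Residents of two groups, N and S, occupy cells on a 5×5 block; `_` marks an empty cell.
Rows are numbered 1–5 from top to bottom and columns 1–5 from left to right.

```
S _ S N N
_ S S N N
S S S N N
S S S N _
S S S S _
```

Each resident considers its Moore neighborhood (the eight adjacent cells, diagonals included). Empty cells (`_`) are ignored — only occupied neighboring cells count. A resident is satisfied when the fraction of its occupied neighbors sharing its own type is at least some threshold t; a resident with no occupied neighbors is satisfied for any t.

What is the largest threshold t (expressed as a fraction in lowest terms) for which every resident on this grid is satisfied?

1/3

(1,1)S 1/1
(1,3)S 2/4
(1,4)N 3/5
(1,5)N 3/3
(2,2)S 6/6
(2,3)S 4/7
(2,4)N 5/8
(2,5)N 5/5
(3,1)S 4/4
(3,2)S 7/7
(3,3)S 5/8
(3,4)N 4/7
(3,5)N 4/4
(4,1)S 5/5
(4,2)S 8/8
(4,3)S 6/8
(4,4)N 2/6
(5,1)S 3/3
(5,2)S 5/5
(5,3)S 4/5
(5,4)S 2/3
The smallest same-type fraction is 2/6 at (4,4), which reduces to 1/3. Any threshold above that leaves this resident unsatisfied.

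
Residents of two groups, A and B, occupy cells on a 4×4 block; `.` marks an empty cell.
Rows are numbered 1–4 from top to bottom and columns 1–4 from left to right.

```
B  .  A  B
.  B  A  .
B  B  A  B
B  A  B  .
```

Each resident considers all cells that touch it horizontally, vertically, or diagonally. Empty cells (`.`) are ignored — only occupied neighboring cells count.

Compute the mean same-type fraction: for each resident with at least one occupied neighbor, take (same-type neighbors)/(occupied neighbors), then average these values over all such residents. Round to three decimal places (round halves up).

Row 1: (1,1)B 1/1 · (1,3)A 1/3 · (1,4)B 0/2
Row 2: (2,2)B 3/6 · (2,3)A 2/6
Row 3: (3,1)B 3/4 · (3,2)B 4/7 · (3,3)A 2/6 · (3,4)B 1/3
Row 4: (4,1)B 2/3 · (4,2)A 1/5 · (4,3)B 2/4
Sum over 12 residents: 1/1 + 1/3 + 0/2 + 3/6 + 2/6 + 3/4 + 4/7 + 2/6 + 1/3 + 2/3 + 1/5 + 2/4 = 773/140; mean = 773/140 ÷ 12 = 773/1680 = 0.460119… → 0.460.

0.460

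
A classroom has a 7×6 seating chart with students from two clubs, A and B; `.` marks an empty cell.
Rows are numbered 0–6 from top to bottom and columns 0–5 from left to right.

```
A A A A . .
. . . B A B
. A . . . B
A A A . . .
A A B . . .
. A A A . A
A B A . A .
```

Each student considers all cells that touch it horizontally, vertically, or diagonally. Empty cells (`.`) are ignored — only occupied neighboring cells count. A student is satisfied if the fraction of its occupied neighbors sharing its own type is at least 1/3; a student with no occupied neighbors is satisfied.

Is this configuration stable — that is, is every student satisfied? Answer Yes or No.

(0,0)A 1/1 ✓
(0,1)A 2/2 ✓
(0,2)A 2/3 ✓
(0,3)A 2/3 ✓
(1,3)B 0/3 ✗
(1,4)A 1/4 ✗
(1,5)B 1/2 ✓
(2,1)A 3/3 ✓
(2,5)B 1/2 ✓
(3,0)A 4/4 ✓
(3,1)A 5/6 ✓
(3,2)A 3/4 ✓
(4,0)A 4/4 ✓
(4,1)A 6/7 ✓
(4,2)B 0/6 ✗
(5,1)A 5/7 ✓
(5,2)A 4/6 ✓
(5,3)A 3/4 ✓
(5,5)A 1/1 ✓
(6,0)A 1/2 ✓
(6,1)B 0/4 ✗
(6,2)A 3/4 ✓
(6,4)A 2/2 ✓
For instance (1,3) has only 0/3 same-type neighbors, below 1/3.

No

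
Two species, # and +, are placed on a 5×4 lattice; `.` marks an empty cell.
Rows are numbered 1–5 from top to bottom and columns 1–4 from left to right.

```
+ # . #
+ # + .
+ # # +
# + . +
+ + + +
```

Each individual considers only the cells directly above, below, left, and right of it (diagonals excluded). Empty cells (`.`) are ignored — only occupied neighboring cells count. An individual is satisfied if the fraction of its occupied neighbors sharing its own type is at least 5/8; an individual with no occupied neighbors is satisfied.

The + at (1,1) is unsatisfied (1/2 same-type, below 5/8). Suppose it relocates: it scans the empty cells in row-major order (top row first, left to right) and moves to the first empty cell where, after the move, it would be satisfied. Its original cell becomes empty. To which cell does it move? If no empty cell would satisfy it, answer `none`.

Vacating (1,1). Empty cells in order:
  (1,3): 1/3 same-type → still unsatisfied.
  (2,4): 2/3 same-type → satisfied — stop here.

(2,4)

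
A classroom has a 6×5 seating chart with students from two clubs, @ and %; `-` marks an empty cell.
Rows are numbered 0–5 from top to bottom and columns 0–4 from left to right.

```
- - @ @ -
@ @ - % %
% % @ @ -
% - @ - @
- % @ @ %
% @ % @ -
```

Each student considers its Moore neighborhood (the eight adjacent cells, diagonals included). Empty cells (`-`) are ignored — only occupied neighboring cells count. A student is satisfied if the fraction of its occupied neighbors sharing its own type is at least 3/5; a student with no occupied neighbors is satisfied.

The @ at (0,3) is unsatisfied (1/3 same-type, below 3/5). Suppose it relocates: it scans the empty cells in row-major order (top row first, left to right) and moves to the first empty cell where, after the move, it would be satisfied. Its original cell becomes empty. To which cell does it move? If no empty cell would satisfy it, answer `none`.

(0,0)

Vacating (0,3). Empty cells in order:
  (0,0): 2/2 same-type → satisfied — stop here.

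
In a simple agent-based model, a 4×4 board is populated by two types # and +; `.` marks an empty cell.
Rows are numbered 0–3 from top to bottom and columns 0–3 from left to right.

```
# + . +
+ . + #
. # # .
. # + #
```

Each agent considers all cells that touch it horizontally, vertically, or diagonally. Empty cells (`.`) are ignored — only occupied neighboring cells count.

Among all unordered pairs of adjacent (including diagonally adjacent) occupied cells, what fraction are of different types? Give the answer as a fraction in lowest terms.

11/19

Scan each occupied cell's neighbors to the right and below (and the two forward diagonals) so each pair is counted once.
Row 0: #(0,0)–+(0,1)≠ #(0,0)–+(1,0)≠ +(0,1)–+(1,2)= +(0,1)–+(1,0)= +(0,3)–#(1,3)≠ +(0,3)–+(1,2)=  → 3/6 unlike.
Row 1: +(1,0)–#(2,1)≠ +(1,2)–#(1,3)≠ +(1,2)–#(2,2)≠ +(1,2)–#(2,1)≠ #(1,3)–#(2,2)=  → 4/5 unlike.
Row 2: #(2,1)–#(2,2)= #(2,1)–#(3,1)= #(2,1)–+(3,2)≠ #(2,2)–+(3,2)≠ #(2,2)–#(3,3)= #(2,2)–#(3,1)=  → 2/6 unlike.
Row 3: #(3,1)–+(3,2)≠ +(3,2)–#(3,3)≠  → 2/2 unlike.
Total adjacent occupied pairs: 19; unlike-type pairs: 11.
11/19 is already in lowest terms.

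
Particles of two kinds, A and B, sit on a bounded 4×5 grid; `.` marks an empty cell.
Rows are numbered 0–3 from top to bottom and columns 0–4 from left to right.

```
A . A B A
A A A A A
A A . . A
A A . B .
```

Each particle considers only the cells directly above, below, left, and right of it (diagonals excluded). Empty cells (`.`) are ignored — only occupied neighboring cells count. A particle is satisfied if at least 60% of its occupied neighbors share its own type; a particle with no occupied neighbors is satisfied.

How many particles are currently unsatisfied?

(0,0)A 1/1 ok
(0,2)A 1/2 unhappy
(0,3)B 0/3 unhappy
(0,4)A 1/2 unhappy
(1,0)A 3/3 ok
(1,1)A 3/3 ok
(1,2)A 3/3 ok
(1,3)A 2/3 ok
(1,4)A 3/3 ok
(2,0)A 3/3 ok
(2,1)A 3/3 ok
(2,4)A 1/1 ok
(3,0)A 2/2 ok
(3,1)A 2/2 ok
(3,3)B 0/0 ok
Unsatisfied: (0,2), (0,3), (0,4) — 3 in total.

3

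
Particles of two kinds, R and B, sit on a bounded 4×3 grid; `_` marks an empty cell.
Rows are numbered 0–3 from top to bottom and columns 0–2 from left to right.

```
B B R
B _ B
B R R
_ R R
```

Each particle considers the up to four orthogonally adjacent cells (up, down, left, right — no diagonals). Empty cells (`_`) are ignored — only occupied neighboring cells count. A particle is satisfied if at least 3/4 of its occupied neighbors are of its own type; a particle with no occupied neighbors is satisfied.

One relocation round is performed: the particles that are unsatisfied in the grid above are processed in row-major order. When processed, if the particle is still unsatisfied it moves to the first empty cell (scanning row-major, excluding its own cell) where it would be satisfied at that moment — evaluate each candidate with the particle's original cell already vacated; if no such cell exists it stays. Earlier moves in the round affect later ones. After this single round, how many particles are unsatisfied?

Initially unsatisfied (in order): (0,1), (0,2), (1,2), (2,0), (2,1), (2,2).
  (0,1): no empty cell satisfies it; stays.
  (0,2): no empty cell satisfies it; stays.
  (1,2): no empty cell satisfies it; stays.
  (2,0) → (1,1).
  (2,1) → (3,0).
  (2,2): no empty cell satisfies it; stays.
Resulting grid:
B B R
B B B
_ _ R
R R R
Unsatisfied now: (0,1), (0,2), (1,2), (2,2).

4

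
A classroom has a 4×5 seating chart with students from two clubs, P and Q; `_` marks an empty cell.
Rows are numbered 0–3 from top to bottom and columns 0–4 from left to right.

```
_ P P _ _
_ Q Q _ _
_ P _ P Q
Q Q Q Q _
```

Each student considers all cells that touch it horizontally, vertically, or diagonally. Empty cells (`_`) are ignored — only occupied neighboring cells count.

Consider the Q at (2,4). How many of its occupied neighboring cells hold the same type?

1

Occupied neighbors of (2,4): (2,3)=P, (3,3)=Q.
Same type (Q): 1 of 2.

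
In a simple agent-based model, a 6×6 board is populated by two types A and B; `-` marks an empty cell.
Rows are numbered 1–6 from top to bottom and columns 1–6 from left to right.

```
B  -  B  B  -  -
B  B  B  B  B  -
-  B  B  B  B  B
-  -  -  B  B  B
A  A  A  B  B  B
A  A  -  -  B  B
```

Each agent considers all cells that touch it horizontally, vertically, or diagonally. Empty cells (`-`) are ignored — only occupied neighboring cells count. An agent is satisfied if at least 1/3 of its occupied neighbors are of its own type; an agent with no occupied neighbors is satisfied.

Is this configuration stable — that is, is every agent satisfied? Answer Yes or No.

(1,1)B 2/2 satisfied
(1,3)B 4/4 satisfied
(1,4)B 4/4 satisfied
(2,1)B 3/3 satisfied
(2,2)B 6/6 satisfied
(2,3)B 7/7 satisfied
(2,4)B 7/7 satisfied
(2,5)B 5/5 satisfied
(3,2)B 4/4 satisfied
(3,3)B 6/6 satisfied
(3,4)B 7/7 satisfied
(3,5)B 7/7 satisfied
(3,6)B 4/4 satisfied
(4,4)B 6/7 satisfied
(4,5)B 8/8 satisfied
(4,6)B 5/5 satisfied
(5,1)A 3/3 satisfied
(5,2)A 4/4 satisfied
(5,3)A 2/4 satisfied
(5,4)B 4/5 satisfied
(5,5)B 7/7 satisfied
(5,6)B 5/5 satisfied
(6,1)A 3/3 satisfied
(6,2)A 4/4 satisfied
(6,5)B 4/4 satisfied
(6,6)B 3/3 satisfied
All meet the threshold, so the configuration is stable.

Yes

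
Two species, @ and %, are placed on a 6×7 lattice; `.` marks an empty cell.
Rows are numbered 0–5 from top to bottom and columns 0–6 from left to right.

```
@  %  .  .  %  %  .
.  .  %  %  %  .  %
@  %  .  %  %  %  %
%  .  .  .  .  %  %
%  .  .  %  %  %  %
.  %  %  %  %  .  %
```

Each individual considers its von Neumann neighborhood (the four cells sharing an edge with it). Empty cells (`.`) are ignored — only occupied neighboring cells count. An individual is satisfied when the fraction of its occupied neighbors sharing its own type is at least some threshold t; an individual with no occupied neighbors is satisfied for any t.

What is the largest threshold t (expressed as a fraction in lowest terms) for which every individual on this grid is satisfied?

(0,0)@ 0/1
(0,1)% 0/1
(0,4)% 2/2
(0,5)% 1/1
(1,2)% 1/1
(1,3)% 3/3
(1,4)% 3/3
(1,6)% 1/1
(2,0)@ 0/2
(2,1)% 0/1
(2,3)% 2/2
(2,4)% 3/3
(2,5)% 3/3
(2,6)% 3/3
(3,0)% 1/2
(3,5)% 3/3
(3,6)% 3/3
(4,0)% 1/1
(4,3)% 2/2
(4,4)% 3/3
(4,5)% 3/3
(4,6)% 3/3
(5,1)% 1/1
(5,2)% 2/2
(5,3)% 3/3
(5,4)% 2/2
(5,6)% 1/1
The smallest same-type fraction is 0/1 at (0,0), which reduces to 0/1. Any threshold above that leaves this individual unsatisfied.

0/1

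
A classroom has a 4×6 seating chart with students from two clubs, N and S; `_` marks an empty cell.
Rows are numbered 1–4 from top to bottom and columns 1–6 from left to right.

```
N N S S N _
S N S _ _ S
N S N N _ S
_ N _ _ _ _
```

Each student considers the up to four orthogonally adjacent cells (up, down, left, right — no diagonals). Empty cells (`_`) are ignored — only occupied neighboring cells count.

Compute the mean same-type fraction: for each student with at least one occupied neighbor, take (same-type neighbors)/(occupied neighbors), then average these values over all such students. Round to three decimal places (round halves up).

(1,1)N 1/2
(1,2)N 2/3
(1,3)S 2/3
(1,4)S 1/2
(1,5)N 0/1
(2,1)S 0/3
(2,2)N 1/4
(2,3)S 1/3
(2,6)S 1/1
(3,1)N 0/2
(3,2)S 0/4
(3,3)N 1/3
(3,4)N 1/1
(3,6)S 1/1
(4,2)N 0/1
Sum over 15 students: 1/2 + 2/3 + 2/3 + 1/2 + 0/1 + 0/3 + 1/4 + 1/3 + 1/1 + 0/2 + 0/4 + 1/3 + 1/1 + 1/1 + 0/1 = 25/4; mean = 25/4 ÷ 15 = 5/12 = 0.416666… → 0.417.

0.417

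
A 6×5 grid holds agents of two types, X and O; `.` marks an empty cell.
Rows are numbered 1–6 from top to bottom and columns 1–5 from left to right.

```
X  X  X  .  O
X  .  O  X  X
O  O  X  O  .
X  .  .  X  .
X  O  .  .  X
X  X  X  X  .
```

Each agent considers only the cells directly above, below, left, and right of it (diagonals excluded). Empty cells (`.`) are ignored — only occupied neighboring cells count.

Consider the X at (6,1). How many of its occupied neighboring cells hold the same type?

Occupied neighbors of (6,1): (5,1)=X, (6,2)=X.
Same type (X): 2 of 2.

2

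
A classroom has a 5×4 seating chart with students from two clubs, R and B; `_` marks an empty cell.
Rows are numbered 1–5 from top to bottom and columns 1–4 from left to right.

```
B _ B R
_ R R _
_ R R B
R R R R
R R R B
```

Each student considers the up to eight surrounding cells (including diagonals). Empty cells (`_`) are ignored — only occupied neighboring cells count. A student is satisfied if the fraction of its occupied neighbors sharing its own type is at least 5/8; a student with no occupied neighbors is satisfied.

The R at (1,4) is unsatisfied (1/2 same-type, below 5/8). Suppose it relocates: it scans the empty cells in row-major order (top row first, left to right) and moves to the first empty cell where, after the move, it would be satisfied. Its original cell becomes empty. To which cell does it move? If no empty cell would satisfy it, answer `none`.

Vacating (1,4). Empty cells in order:
  (1,2): 2/4 same-type → still unsatisfied.
  (2,1): 2/3 same-type → satisfied — stop here.

(2,1)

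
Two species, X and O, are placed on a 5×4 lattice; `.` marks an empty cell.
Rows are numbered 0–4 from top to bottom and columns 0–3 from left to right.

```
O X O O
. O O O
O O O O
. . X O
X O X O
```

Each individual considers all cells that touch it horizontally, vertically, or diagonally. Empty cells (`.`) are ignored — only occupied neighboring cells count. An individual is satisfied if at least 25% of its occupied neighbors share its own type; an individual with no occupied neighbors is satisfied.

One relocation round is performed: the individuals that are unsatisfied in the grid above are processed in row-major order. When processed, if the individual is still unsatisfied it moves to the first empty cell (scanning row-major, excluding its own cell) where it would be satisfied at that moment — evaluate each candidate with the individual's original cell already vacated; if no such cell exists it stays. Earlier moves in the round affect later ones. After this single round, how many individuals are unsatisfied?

0

Initially unsatisfied (in order): (0,1), (3,2), (4,0), (4,1).
  (0,1) → (3,0).
  (3,2) → (3,1).
  (4,0): now satisfied by earlier moves; stays.
  (4,1) → (0,1).
Resulting grid:
O O O O
. O O O
O O O O
X X . O
X . X O
All satisfied now.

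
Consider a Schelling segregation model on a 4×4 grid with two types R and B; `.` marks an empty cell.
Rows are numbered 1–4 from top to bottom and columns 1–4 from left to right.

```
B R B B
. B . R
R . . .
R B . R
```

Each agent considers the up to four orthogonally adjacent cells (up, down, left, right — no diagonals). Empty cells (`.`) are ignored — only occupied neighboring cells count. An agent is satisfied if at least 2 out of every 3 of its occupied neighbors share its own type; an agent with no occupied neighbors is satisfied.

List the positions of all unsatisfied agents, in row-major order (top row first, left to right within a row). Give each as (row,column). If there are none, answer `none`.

(1,1), (1,2), (1,3), (1,4), (2,2), (2,4), (4,1), (4,2)

Row 1: (1,1)B 0/1 unhappy · (1,2)R 0/3 unhappy · (1,3)B 1/2 unhappy · (1,4)B 1/2 unhappy
Row 2: (2,2)B 0/1 unhappy · (2,4)R 0/1 unhappy
Row 3: (3,1)R 1/1 ok
Row 4: (4,1)R 1/2 unhappy · (4,2)B 0/1 unhappy · (4,4)R 0/0 ok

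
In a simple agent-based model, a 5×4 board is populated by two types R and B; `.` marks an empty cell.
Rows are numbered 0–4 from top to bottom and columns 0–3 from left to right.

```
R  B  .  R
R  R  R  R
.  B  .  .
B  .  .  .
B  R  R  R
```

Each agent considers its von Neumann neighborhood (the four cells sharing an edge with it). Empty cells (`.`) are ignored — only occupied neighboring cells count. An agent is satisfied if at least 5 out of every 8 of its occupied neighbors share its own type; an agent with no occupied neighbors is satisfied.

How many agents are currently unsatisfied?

6

Row 0: (0,0)R 1/2 unhappy · (0,1)B 0/2 unhappy · (0,3)R 1/1 ok
Row 1: (1,0)R 2/2 ok · (1,1)R 2/4 unhappy · (1,2)R 2/2 ok · (1,3)R 2/2 ok
Row 2: (2,1)B 0/1 unhappy
Row 3: (3,0)B 1/1 ok
Row 4: (4,0)B 1/2 unhappy · (4,1)R 1/2 unhappy · (4,2)R 2/2 ok · (4,3)R 1/1 ok
Unsatisfied: (0,0), (0,1), (1,1), (2,1), (4,0), (4,1) — 6 in total.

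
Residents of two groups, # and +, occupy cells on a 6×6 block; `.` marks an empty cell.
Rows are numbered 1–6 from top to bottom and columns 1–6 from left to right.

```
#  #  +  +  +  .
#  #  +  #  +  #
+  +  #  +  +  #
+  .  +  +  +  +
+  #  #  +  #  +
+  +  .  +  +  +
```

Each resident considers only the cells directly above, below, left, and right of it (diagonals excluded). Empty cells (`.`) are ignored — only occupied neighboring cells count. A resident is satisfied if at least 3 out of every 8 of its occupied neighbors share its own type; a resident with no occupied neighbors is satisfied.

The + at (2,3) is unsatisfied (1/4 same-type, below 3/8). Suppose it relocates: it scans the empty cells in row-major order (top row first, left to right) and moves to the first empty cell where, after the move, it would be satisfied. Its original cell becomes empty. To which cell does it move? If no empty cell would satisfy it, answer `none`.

Vacating (2,3). Empty cells in order:
  (1,6): 1/2 same-type → satisfied — stop here.

(1,6)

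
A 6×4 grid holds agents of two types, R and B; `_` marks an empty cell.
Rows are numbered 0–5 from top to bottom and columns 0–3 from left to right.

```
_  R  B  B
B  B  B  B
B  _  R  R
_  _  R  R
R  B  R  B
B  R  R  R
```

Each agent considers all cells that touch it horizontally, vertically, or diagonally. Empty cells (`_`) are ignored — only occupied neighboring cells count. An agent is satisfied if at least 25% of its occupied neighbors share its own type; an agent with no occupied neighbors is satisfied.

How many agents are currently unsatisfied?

Row 0: (0,1)R 0/4 not · (0,2)B 4/5 satisfied · (0,3)B 3/3 satisfied
Row 1: (1,0)B 2/3 satisfied · (1,1)B 4/6 satisfied · (1,2)B 4/7 satisfied · (1,3)B 3/5 satisfied
Row 2: (2,0)B 2/2 satisfied · (2,2)R 3/6 satisfied · (2,3)R 3/5 satisfied
Row 3: (3,2)R 4/6 satisfied · (3,3)R 4/5 satisfied
Row 4: (4,0)R 1/3 satisfied · (4,1)B 1/6 not · (4,2)R 5/7 satisfied · (4,3)B 0/5 not
Row 5: (5,0)B 1/3 satisfied · (5,1)R 3/5 satisfied · (5,2)R 3/5 satisfied · (5,3)R 2/3 satisfied
Unsatisfied: (0,1), (4,1), (4,3) — 3 in total.

3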